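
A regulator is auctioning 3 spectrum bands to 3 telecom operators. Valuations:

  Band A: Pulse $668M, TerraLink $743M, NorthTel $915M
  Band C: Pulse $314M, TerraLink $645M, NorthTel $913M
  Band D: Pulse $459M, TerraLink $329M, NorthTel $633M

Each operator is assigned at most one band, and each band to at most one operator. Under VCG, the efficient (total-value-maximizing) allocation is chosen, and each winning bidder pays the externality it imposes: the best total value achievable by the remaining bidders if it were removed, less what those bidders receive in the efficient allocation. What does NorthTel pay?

Efficient allocation: Pulse→Band D ($459M), TerraLink→Band A ($743M), NorthTel→Band C ($913M); total welfare W = $2115M.
NorthTel receives Band C at value $913M, so the others get W − 913 = $1202M.
Without NorthTel: best allocation of the remaining 2 bidders over all 3 bands is Pulse→Band A ($668M), TerraLink→Band C ($645M), total $1313M.
VCG payment = (others' best without NorthTel) − (others' welfare with NorthTel) = 1313 − 1202 = $111M.

NorthTel pays $111M.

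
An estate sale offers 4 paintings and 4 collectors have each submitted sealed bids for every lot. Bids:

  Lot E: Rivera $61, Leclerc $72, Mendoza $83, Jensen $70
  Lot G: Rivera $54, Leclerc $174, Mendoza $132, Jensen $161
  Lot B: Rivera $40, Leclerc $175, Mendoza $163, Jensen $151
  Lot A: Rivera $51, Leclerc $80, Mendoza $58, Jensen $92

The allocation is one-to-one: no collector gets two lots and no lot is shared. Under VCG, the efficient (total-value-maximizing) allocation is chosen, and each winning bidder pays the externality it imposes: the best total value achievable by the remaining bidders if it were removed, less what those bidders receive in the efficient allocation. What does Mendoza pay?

Efficient allocation: Rivera→Lot E ($61), Leclerc→Lot G ($174), Mendoza→Lot B ($163), Jensen→Lot A ($92); total welfare W = $490.
Mendoza receives Lot B at value $163, so the others get W − 163 = $327.
Without Mendoza: best allocation of the remaining 3 bidders over all 4 lots is Rivera→Lot E ($61), Leclerc→Lot B ($175), Jensen→Lot G ($161), total $397.
VCG payment = (others' best without Mendoza) − (others' welfare with Mendoza) = 397 − 327 = $70.

Mendoza pays $70.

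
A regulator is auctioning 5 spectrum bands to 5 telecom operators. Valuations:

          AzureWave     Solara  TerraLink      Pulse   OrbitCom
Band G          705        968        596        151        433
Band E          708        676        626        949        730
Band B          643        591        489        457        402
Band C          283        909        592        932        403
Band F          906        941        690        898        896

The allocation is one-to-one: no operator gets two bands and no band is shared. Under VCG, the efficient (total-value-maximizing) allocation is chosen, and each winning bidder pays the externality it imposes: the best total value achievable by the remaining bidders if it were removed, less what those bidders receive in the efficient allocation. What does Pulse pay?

Pulse pays $63M.

Efficient allocation: AzureWave→Band B ($643M), Solara→Band G ($968M), TerraLink→Band E ($626M), Pulse→Band C ($932M), OrbitCom→Band F ($896M); total welfare W = $4065M.
Pulse receives Band C at value $932M, so the others get W − 932 = $3133M.
Without Pulse: best allocation of the remaining 4 bidders over all 5 bands is AzureWave→Band F ($906M), Solara→Band G ($968M), TerraLink→Band C ($592M), OrbitCom→Band E ($730M), total $3196M.
VCG payment = (others' best without Pulse) − (others' welfare with Pulse) = 3196 − 3133 = $63M.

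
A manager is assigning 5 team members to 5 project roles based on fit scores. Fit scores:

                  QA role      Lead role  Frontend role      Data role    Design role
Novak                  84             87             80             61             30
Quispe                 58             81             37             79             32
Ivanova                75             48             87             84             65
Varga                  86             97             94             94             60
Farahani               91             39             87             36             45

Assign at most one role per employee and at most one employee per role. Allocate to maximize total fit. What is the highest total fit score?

Max total: 416 pts

This is the linear assignment problem.
Optimal: Novak→Lead role (87 pts), Quispe→Data role (79 pts), Ivanova→Design role (65 pts), Varga→Frontend role (94 pts), Farahani→QA role (91 pts) — total 87+79+65+94+91 = 416 pts.
Column-greedy (each role in turn goes to its best remaining employee) gives 384 pts, worse by 32.
Swapping Ivanova↔Quispe (Ivanova→Data role 84 pts, Quispe→Design role 32 pts) loses 28.
Checked against all permutations: 416 pts is optimal.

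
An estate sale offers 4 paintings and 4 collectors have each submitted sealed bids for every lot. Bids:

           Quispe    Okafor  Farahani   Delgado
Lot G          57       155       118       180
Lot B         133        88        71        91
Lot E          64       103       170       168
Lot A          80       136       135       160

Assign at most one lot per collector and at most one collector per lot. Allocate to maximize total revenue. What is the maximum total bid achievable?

Maximum total: $619

Optimal: Quispe→Lot B ($133), Okafor→Lot A ($136), Farahani→Lot E ($170), Delgado→Lot G ($180) — total 133+136+170+180 = $619.
Row-greedy (each collector in turn takes its best remaining lot) gives $618, worse by 1.
Next-best assignment: Quispe→Lot B, Okafor→Lot G, Farahani→Lot E, Delgado→Lot A = $618.
Every other assignment is strictly worse.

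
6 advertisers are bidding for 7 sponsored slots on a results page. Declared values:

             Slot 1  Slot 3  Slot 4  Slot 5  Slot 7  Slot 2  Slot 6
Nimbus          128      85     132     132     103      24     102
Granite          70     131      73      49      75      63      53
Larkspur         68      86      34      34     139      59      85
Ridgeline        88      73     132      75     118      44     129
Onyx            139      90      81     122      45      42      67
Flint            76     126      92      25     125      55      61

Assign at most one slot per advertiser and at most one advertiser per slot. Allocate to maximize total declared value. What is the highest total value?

This is a one-to-one assignment (maximum-weight bipartite matching).
Optimal: Nimbus→Slot 5 ($132), Granite→Slot 3 ($131), Larkspur→Slot 7 ($139), Ridgeline→Slot 6 ($129), Onyx→Slot 1 ($139), Flint→Slot 4 ($92) — total 132+131+139+129+139+92 = $762.
Column-greedy (each slot in turn goes to its best remaining advertiser) gives $671, worse by 91.
Next-best assignment: Nimbus→Slot 5, Granite→Slot 3, Larkspur→Slot 6, Ridgeline→Slot 4, Onyx→Slot 1, Flint→Slot 7 = $744.
Swapping Granite↔Ridgeline (Granite→Slot 6 $53, Ridgeline→Slot 3 $73) loses 134.

Max total: $762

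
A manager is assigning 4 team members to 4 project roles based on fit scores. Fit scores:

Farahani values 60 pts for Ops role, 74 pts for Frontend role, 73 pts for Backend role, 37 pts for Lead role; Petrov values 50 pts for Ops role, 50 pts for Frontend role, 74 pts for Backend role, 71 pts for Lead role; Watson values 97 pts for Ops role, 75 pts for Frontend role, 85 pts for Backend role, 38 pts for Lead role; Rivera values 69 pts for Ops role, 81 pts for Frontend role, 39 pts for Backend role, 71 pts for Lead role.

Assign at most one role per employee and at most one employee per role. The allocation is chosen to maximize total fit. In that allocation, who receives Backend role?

This is a one-to-one assignment (maximum-weight bipartite matching).
Optimal: Farahani→Backend role (73 pts), Petrov→Lead role (71 pts), Watson→Ops role (97 pts), Rivera→Frontend role (81 pts) — total 73+71+97+81 = 322 pts.
Checked against all permutations: 322 pts is optimal.
Farahani's own top role is Frontend role (74 pts), but forcing Farahani→Frontend role and reassigning the rest optimally gives only 316 pts — worse by 6.

Farahani receives Backend role.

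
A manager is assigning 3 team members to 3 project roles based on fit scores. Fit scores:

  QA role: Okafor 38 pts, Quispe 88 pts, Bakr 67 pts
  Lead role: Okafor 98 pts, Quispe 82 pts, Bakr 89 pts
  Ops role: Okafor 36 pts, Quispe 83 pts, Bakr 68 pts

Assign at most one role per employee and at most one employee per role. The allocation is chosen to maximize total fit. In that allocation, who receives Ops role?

Optimal: Okafor→Lead role (98 pts), Quispe→QA role (88 pts), Bakr→Ops role (68 pts) — total 98+88+68 = 254 pts.
Swapping Quispe↔Okafor (Quispe→Lead role 82 pts, Okafor→QA role 38 pts) loses 66.
Checked against all permutations: 254 pts is optimal.
Bakr's own top role is Lead role (89 pts), but forcing Bakr→Lead role and reassigning the rest optimally gives only 213 pts — worse by 41.

Bakr receives Ops role.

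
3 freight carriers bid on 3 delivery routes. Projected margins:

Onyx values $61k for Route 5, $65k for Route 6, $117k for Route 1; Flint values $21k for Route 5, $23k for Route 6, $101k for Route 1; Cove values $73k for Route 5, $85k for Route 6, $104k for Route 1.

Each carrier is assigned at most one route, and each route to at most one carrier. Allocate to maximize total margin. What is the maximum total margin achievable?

Optimal: Onyx→Route 5 ($61k), Flint→Route 1 ($101k), Cove→Route 6 ($85k) — total 61+101+85 = $247k.
Row-greedy (each carrier in turn takes its best remaining route) gives $213k, worse by 34.
Next-best assignment: Onyx→Route 6, Flint→Route 1, Cove→Route 5 = $239k.

Max total: $247k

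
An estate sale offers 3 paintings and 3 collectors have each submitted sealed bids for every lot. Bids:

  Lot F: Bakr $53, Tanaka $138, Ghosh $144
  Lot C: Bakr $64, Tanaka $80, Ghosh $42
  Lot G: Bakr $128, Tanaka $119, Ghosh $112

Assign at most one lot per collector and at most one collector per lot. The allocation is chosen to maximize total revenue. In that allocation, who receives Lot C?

Tanaka receives Lot C.

Optimal: Bakr→Lot G ($128), Tanaka→Lot C ($80), Ghosh→Lot F ($144) — total 128+80+144 = $352.
Row-greedy (each collector in turn takes its best remaining lot) gives $308, worse by 44.
Tanaka's own top lot is Lot F ($138), but forcing Tanaka→Lot F and reassigning the rest optimally gives only $314 — worse by 38.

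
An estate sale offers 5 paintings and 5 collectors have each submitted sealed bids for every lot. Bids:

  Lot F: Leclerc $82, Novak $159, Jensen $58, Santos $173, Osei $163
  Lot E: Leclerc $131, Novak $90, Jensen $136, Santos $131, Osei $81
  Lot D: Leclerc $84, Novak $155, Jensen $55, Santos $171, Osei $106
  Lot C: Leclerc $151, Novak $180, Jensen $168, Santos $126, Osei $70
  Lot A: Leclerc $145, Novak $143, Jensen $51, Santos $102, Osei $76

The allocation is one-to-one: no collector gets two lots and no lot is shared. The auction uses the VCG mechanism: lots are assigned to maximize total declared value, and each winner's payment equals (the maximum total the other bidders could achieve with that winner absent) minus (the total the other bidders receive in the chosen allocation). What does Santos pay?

Santos pays $7.

Efficient allocation: Leclerc→Lot A ($145), Novak→Lot C ($180), Jensen→Lot E ($136), Santos→Lot D ($171), Osei→Lot F ($163); total welfare W = $795.
Santos receives Lot D at value $171, so the others get W − 171 = $624.
Without Santos: best allocation of the remaining 4 bidders over all 5 lots is Leclerc→Lot A ($145), Novak→Lot D ($155), Jensen→Lot C ($168), Osei→Lot F ($163), total $631.
VCG payment = (others' best without Santos) − (others' welfare with Santos) = 631 − 624 = $7.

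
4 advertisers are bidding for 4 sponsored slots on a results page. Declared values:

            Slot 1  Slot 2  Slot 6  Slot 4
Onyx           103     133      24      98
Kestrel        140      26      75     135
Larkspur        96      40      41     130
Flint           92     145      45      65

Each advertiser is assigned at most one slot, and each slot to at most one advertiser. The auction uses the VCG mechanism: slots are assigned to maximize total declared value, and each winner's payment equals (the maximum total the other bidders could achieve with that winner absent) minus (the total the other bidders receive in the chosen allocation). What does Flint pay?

Efficient allocation: Onyx→Slot 1 ($103), Kestrel→Slot 6 ($75), Larkspur→Slot 4 ($130), Flint→Slot 2 ($145); total welfare W = $453.
Flint receives Slot 2 at value $145, so the others get W − 145 = $308.
Without Flint: best allocation of the remaining 3 bidders over all 4 slots is Onyx→Slot 2 ($133), Kestrel→Slot 1 ($140), Larkspur→Slot 4 ($130), total $403.
VCG payment = (others' best without Flint) − (others' welfare with Flint) = 403 − 308 = $95.

Flint pays $95.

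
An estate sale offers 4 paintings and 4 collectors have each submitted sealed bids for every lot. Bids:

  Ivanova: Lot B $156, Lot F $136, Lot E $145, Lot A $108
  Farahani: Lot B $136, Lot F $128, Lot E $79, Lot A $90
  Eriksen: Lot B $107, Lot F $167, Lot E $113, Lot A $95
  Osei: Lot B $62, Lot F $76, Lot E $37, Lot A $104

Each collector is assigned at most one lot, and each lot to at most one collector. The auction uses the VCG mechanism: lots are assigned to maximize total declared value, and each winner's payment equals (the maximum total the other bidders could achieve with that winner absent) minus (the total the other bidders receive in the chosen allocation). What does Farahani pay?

Efficient allocation: Ivanova→Lot E ($145), Farahani→Lot B ($136), Eriksen→Lot F ($167), Osei→Lot A ($104); total welfare W = $552.
Farahani receives Lot B at value $136, so the others get W − 136 = $416.
Without Farahani: best allocation of the remaining 3 bidders over all 4 lots is Ivanova→Lot B ($156), Eriksen→Lot F ($167), Osei→Lot A ($104), total $427.
VCG payment = (others' best without Farahani) − (others' welfare with Farahani) = 427 − 416 = $11.

Farahani pays $11.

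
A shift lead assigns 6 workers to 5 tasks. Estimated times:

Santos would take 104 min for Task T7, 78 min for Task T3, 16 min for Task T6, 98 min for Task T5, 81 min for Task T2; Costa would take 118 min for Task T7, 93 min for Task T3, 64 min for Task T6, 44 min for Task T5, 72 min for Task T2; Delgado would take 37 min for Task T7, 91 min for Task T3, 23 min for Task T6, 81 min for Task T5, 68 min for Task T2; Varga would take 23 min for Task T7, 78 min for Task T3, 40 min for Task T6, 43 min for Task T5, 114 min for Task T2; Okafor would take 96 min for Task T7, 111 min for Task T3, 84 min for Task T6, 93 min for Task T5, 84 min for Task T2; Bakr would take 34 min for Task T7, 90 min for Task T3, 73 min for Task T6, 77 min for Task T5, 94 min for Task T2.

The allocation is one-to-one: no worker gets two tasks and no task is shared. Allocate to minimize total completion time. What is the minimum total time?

Optimal: Bakr→Task T7 (34 min), Varga→Task T3 (78 min), Santos→Task T6 (16 min), Costa→Task T5 (44 min), Delgado→Task T2 (68 min) — total 34+78+16+44+68 = 240 min.
Min-entry greedy (repeatedly take the single cheapest remaining cell) gives 241 min, worse by 1.
Swapping Bakr↔Santos (Bakr→Task T6 73 min, Santos→Task T7 104 min) adds 127.
Every other assignment is strictly worse.

Minimum total: 240 min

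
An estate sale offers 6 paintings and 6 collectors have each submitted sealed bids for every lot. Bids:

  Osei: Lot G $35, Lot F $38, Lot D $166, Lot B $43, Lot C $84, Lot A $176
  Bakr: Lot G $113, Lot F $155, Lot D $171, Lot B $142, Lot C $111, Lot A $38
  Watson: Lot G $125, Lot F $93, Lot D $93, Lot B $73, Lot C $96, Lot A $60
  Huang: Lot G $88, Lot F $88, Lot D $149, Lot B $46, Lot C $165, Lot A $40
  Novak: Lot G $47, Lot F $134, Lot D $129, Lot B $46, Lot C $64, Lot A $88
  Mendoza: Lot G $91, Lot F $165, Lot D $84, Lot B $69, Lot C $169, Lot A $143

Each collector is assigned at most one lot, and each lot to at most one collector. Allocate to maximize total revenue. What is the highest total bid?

Treat this as an assignment problem: match each collector to one lot.
Optimal: Osei→Lot A ($176), Bakr→Lot B ($142), Watson→Lot G ($125), Huang→Lot C ($165), Novak→Lot D ($129), Mendoza→Lot F ($165) — total 176+142+125+165+129+165 = $902.
Column-greedy (each lot in turn goes to its best remaining collector) gives $679, worse by 223.
Swapping Novak↔Watson (Novak→Lot G $47, Watson→Lot D $93) loses 114.

Maximum total: $902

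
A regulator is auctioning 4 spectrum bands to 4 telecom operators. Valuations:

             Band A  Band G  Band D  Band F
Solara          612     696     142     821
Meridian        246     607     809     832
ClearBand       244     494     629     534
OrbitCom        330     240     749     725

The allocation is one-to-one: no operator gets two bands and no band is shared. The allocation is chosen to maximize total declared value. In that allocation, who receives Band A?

Solara receives Band A.

Optimal: Solara→Band A ($612M), Meridian→Band F ($832M), ClearBand→Band G ($494M), OrbitCom→Band D ($749M) — total 612+832+494+749 = $2687M.
Next-best assignment: Solara→Band A, Meridian→Band D, ClearBand→Band G, OrbitCom→Band F = $2640M.
Swapping ClearBand↔Solara (ClearBand→Band A $244M, Solara→Band G $696M) loses 166.
Solara's own top band is Band F ($821M), but forcing Solara→Band F and reassigning the rest optimally gives only $2454M — worse by 233.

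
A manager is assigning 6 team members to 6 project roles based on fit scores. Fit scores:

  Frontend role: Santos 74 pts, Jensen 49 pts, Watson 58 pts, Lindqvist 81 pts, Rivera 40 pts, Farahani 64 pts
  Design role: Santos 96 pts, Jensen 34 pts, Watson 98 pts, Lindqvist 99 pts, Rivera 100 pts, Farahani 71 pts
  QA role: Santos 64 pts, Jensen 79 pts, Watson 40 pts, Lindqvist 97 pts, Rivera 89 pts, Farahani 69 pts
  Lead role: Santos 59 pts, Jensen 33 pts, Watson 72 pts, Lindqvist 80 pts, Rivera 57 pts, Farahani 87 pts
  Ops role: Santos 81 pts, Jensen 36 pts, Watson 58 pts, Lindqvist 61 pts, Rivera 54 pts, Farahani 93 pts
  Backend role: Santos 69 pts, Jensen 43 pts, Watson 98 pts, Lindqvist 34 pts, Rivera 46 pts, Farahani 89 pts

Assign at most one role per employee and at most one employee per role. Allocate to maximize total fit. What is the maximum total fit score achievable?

Optimal: Santos→Ops role (81 pts), Jensen→QA role (79 pts), Watson→Backend role (98 pts), Lindqvist→Frontend role (81 pts), Rivera→Design role (100 pts), Farahani→Lead role (87 pts) — total 81+79+98+81+100+87 = 526 pts.
Row-greedy (each employee in turn takes its best remaining role) gives 504 pts, worse by 22.
Next-best assignment: Santos→Frontend role, Jensen→QA role, Watson→Backend role, Lindqvist→Lead role, Rivera→Design role, Farahani→Ops role = 524 pts.
Checked against all permutations: 526 pts is optimal.

Max total: 526 pts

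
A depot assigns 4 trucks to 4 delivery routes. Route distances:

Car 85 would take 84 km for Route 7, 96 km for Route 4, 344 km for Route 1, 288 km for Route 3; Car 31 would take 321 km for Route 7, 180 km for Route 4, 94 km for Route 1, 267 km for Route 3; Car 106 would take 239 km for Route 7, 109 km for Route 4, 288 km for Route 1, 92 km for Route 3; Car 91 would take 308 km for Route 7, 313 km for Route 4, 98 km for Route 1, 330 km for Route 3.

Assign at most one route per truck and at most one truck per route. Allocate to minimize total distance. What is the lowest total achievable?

Minimum total: 454 km

Optimal: Car 85→Route 7 (84 km), Car 31→Route 4 (180 km), Car 106→Route 3 (92 km), Car 91→Route 1 (98 km) — total 84+180+92+98 = 454 km.
Column-greedy (each route in turn goes to its cheapest remaining truck) gives 617 km, worse by 163.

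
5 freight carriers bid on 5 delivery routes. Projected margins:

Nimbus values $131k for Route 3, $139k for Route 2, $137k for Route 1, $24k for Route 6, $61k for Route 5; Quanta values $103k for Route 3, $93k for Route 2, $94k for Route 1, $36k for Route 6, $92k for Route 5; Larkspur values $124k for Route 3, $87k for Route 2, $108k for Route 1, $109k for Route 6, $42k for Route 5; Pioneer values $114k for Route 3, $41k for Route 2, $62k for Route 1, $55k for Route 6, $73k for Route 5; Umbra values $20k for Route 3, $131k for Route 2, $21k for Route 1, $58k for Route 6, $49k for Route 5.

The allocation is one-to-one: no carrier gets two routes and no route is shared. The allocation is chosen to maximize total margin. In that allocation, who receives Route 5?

Quanta receives Route 5.

This is a one-to-one assignment (maximum-weight bipartite matching).
Optimal: Nimbus→Route 1 ($137k), Quanta→Route 5 ($92k), Larkspur→Route 6 ($109k), Pioneer→Route 3 ($114k), Umbra→Route 2 ($131k) — total 137+92+109+114+131 = $583k.
Row-greedy (each carrier in turn takes its best remaining route) gives $445k, worse by 138.
Next-best assignment: Nimbus→Route 1, Quanta→Route 3, Larkspur→Route 6, Pioneer→Route 5, Umbra→Route 2 = $553k.
Swapping Quanta↔Larkspur (Quanta→Route 6 $36k, Larkspur→Route 5 $42k) loses 123.
Quanta's own top route is Route 3 ($103k), but forcing Quanta→Route 3 and reassigning the rest optimally gives only $553k — worse by 30.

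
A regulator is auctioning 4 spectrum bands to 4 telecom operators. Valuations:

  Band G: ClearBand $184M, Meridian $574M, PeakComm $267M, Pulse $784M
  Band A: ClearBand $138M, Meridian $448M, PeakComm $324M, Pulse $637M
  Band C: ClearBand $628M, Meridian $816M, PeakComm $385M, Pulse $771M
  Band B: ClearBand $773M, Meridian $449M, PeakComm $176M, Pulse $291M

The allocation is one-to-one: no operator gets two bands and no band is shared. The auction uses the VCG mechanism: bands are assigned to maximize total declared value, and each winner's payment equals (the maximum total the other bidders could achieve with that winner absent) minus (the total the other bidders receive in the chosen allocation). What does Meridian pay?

Efficient allocation: ClearBand→Band B ($773M), Meridian→Band C ($816M), PeakComm→Band A ($324M), Pulse→Band G ($784M); total welfare W = $2697M.
Meridian receives Band C at value $816M, so the others get W − 816 = $1881M.
Without Meridian: best allocation of the remaining 3 bidders over all 4 bands is ClearBand→Band B ($773M), PeakComm→Band C ($385M), Pulse→Band G ($784M), total $1942M.
VCG payment = (others' best without Meridian) − (others' welfare with Meridian) = 1942 − 1881 = $61M.

Meridian pays $61M.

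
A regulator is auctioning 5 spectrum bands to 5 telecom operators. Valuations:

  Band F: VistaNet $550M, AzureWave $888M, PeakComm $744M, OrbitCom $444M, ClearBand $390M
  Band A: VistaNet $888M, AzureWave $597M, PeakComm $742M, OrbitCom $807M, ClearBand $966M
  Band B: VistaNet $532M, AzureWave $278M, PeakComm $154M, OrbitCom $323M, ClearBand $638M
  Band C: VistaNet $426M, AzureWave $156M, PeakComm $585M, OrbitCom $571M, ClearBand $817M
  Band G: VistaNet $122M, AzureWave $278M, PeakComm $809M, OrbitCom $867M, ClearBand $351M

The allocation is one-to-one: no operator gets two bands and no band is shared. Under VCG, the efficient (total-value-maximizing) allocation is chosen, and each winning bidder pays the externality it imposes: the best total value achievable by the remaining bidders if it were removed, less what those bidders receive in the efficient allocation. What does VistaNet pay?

Efficient allocation: VistaNet→Band A ($888M), AzureWave→Band F ($888M), PeakComm→Band C ($585M), OrbitCom→Band G ($867M), ClearBand→Band B ($638M); total welfare W = $3866M.
VistaNet receives Band A at value $888M, so the others get W − 888 = $2978M.
Without VistaNet: best allocation of the remaining 4 bidders over all 5 bands is AzureWave→Band F ($888M), PeakComm→Band G ($809M), OrbitCom→Band A ($807M), ClearBand→Band C ($817M), total $3321M.
VCG payment = (others' best without VistaNet) − (others' welfare with VistaNet) = 3321 − 2978 = $343M.

VistaNet pays $343M.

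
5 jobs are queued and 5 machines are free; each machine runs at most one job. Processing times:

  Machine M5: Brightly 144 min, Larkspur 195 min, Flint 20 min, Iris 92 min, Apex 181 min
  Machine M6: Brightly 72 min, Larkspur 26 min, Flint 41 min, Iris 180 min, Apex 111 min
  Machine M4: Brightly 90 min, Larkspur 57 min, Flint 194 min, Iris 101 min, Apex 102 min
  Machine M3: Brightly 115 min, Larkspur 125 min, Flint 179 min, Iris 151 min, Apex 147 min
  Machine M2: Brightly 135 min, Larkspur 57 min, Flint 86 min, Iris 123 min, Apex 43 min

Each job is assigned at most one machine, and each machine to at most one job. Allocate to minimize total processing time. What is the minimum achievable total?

Minimum total: 305 min

Optimal: Brightly→Machine M3 (115 min), Larkspur→Machine M6 (26 min), Flint→Machine M5 (20 min), Iris→Machine M4 (101 min), Apex→Machine M2 (43 min) — total 115+26+20+101+43 = 305 min.
Column-greedy (each machine in turn goes to its cheapest remaining job) gives 406 min, worse by 101.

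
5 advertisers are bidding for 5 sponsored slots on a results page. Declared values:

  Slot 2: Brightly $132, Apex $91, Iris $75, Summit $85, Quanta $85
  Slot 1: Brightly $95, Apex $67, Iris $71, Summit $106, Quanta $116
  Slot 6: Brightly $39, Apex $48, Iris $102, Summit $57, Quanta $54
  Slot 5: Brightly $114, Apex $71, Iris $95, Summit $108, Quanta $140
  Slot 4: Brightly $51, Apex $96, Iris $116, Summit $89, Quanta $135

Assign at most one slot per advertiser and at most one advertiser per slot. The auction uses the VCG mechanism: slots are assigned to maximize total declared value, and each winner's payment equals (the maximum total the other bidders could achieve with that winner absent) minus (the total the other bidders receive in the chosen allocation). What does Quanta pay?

Efficient allocation: Brightly→Slot 2 ($132), Apex→Slot 4 ($96), Iris→Slot 6 ($102), Summit→Slot 1 ($106), Quanta→Slot 5 ($140); total welfare W = $576.
Quanta receives Slot 5 at value $140, so the others get W − 140 = $436.
Without Quanta: best allocation of the remaining 4 bidders over all 5 slots is Brightly→Slot 2 ($132), Apex→Slot 4 ($96), Iris→Slot 6 ($102), Summit→Slot 5 ($108), total $438.
VCG payment = (others' best without Quanta) − (others' welfare with Quanta) = 438 − 436 = $2.

Quanta pays $2.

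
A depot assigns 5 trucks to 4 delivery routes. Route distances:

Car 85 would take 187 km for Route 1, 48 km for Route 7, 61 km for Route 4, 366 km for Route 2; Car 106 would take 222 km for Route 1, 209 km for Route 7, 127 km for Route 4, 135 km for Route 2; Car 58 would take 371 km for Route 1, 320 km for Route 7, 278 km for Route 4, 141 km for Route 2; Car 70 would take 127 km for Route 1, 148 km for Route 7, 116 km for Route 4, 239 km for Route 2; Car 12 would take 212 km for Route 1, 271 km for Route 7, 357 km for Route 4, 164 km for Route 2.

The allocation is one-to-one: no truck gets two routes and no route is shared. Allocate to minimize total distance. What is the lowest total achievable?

Minimum total: 443 km

Optimal: Car 70→Route 1 (127 km), Car 85→Route 7 (48 km), Car 106→Route 4 (127 km), Car 58→Route 2 (141 km) — total 127+48+127+141 = 443 km.
Min-entry greedy (repeatedly take the single cheapest remaining cell) gives 511 km, worse by 68.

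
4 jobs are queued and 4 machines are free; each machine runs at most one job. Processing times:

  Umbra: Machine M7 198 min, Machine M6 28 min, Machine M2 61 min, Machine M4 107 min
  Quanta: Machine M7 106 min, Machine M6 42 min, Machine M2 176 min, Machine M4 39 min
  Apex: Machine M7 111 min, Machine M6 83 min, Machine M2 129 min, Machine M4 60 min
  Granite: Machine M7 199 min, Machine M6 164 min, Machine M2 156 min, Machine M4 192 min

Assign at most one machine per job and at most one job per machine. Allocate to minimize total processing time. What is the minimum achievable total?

Optimal: Umbra→Machine M6 (28 min), Quanta→Machine M4 (39 min), Apex→Machine M7 (111 min), Granite→Machine M2 (156 min) — total 28+39+111+156 = 334 min.
Column-greedy (each machine in turn goes to its cheapest remaining job) gives 455 min, worse by 121.
Next-best assignment: Umbra→Machine M6, Quanta→Machine M7, Apex→Machine M4, Granite→Machine M2 = 350 min.
Checked against all permutations: 334 min is optimal.

Minimum total: 334 min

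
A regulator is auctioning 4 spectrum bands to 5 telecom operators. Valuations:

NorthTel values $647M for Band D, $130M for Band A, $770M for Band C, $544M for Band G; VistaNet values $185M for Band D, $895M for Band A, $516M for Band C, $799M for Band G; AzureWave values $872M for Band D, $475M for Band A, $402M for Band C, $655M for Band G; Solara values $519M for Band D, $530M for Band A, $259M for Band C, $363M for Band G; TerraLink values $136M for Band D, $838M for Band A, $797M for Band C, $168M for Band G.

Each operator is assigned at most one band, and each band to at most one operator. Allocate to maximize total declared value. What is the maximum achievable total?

Max total: $3279M

Optimal: AzureWave→Band D ($872M), TerraLink→Band A ($838M), NorthTel→Band C ($770M), VistaNet→Band G ($799M) — total 872+838+770+799 = $3279M.
Max-entry greedy (repeatedly take the single best remaining cell) gives $3108M, worse by 171.
Next-best assignment: AzureWave→Band D, VistaNet→Band A, TerraLink→Band C, NorthTel→Band G = $3108M.
Swapping NorthTel↔VistaNet (NorthTel→Band G $544M, VistaNet→Band C $516M) loses 509.
Checked against all permutations: $3279M is optimal.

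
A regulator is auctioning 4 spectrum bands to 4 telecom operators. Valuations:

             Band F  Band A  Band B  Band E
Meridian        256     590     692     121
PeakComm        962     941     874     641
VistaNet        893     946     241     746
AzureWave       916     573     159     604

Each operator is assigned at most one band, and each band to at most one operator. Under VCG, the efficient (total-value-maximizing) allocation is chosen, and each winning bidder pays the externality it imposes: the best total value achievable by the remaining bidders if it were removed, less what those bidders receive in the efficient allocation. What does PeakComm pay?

PeakComm pays $200M.

Efficient allocation: Meridian→Band B ($692M), PeakComm→Band A ($941M), VistaNet→Band E ($746M), AzureWave→Band F ($916M); total welfare W = $3295M.
PeakComm receives Band A at value $941M, so the others get W − 941 = $2354M.
Without PeakComm: best allocation of the remaining 3 bidders over all 4 bands is Meridian→Band B ($692M), VistaNet→Band A ($946M), AzureWave→Band F ($916M), total $2554M.
VCG payment = (others' best without PeakComm) − (others' welfare with PeakComm) = 2554 − 2354 = $200M.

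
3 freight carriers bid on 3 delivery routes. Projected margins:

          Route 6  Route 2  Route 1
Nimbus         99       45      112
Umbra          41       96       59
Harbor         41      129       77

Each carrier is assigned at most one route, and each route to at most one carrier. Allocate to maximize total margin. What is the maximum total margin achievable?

Maximum total: $287k

Optimal: Nimbus→Route 6 ($99k), Umbra→Route 1 ($59k), Harbor→Route 2 ($129k) — total 99+59+129 = $287k.
Max-entry greedy (repeatedly take the single best remaining cell) gives $282k, worse by 5.
Checked against all permutations: $287k is optimal.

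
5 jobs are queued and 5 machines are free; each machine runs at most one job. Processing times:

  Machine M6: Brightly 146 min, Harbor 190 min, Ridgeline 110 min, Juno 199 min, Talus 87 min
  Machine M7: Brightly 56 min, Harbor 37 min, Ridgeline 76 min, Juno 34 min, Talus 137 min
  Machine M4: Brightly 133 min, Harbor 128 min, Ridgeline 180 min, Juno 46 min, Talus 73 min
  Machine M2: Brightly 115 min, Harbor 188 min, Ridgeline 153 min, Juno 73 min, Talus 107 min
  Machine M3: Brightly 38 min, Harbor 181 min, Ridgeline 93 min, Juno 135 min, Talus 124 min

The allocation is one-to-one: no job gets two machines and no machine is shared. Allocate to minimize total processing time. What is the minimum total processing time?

Min total: 331 min

This is a one-to-one assignment (minimum-cost bipartite matching).
Optimal: Brightly→Machine M3 (38 min), Harbor→Machine M7 (37 min), Ridgeline→Machine M6 (110 min), Juno→Machine M2 (73 min), Talus→Machine M4 (73 min) — total 38+37+110+73+73 = 331 min.
Min-entry greedy (repeatedly take the single cheapest remaining cell) gives 443 min, worse by 112.
Next-best assignment: Brightly→Machine M3, Harbor→Machine M7, Ridgeline→Machine M6, Juno→Machine M4, Talus→Machine M2 = 338 min.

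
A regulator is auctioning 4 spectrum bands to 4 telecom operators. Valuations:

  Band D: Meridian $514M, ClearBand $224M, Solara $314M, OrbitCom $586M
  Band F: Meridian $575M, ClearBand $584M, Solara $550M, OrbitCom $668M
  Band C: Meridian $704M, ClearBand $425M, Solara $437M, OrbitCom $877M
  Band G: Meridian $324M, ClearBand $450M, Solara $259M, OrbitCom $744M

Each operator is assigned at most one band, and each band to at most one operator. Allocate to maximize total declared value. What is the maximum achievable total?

This is a one-to-one assignment (maximum-weight bipartite matching).
Optimal: Meridian→Band D ($514M), ClearBand→Band G ($450M), Solara→Band F ($550M), OrbitCom→Band C ($877M) — total 514+450+550+877 = $2391M.
Max-entry greedy (repeatedly take the single best remaining cell) gives $2234M, worse by 157.
Next-best assignment: Meridian→Band C, ClearBand→Band F, Solara→Band D, OrbitCom→Band G = $2346M.
Swapping Solara↔OrbitCom (Solara→Band C $437M, OrbitCom→Band F $668M) loses 322.
Checked against all permutations: $2391M is optimal.

Maximum total: $2391M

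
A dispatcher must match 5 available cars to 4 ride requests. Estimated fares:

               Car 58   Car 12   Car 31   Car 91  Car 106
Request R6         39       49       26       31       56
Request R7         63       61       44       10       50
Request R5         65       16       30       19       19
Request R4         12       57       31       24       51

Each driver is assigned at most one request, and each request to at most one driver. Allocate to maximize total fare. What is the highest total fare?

Max total: $222

Treat this as an assignment problem: match each driver to one request.
Optimal: Car 106→Request R6 ($56), Car 31→Request R7 ($44), Car 58→Request R5 ($65), Car 12→Request R4 ($57) — total 56+44+65+57 = $222.
Row-greedy (each driver in turn takes its best remaining request) gives $188, worse by 34.
Swapping Car 106↔Car 31 (Car 106→Request R7 $50, Car 31→Request R6 $26) loses 24.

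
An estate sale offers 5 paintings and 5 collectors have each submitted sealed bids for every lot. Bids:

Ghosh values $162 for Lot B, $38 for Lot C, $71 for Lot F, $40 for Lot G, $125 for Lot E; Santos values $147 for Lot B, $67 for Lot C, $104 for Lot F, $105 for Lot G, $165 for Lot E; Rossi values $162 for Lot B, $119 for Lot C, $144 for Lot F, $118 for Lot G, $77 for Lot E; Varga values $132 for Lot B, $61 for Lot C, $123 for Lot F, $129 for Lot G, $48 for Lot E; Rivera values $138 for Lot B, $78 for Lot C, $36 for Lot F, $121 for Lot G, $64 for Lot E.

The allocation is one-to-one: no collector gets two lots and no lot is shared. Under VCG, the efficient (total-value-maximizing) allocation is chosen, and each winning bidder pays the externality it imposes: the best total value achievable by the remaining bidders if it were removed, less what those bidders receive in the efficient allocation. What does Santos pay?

Efficient allocation: Ghosh→Lot B ($162), Santos→Lot E ($165), Rossi→Lot C ($119), Varga→Lot F ($123), Rivera→Lot G ($121); total welfare W = $690.
Santos receives Lot E at value $165, so the others get W − 165 = $525.
Without Santos: best allocation of the remaining 4 bidders over all 5 lots is Ghosh→Lot E ($125), Rossi→Lot F ($144), Varga→Lot G ($129), Rivera→Lot B ($138), total $536.
VCG payment = (others' best without Santos) − (others' welfare with Santos) = 536 − 525 = $11.

Santos pays $11.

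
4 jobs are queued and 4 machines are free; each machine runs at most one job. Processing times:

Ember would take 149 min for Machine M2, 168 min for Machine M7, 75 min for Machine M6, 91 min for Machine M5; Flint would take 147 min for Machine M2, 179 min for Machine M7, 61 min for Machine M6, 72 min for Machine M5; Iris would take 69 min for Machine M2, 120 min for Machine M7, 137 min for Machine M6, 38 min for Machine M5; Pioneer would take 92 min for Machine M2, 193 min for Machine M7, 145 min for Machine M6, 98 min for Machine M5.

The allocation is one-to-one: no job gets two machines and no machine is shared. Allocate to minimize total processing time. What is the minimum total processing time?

Minimum total: 359 min

Optimal: Ember→Machine M7 (168 min), Flint→Machine M6 (61 min), Iris→Machine M5 (38 min), Pioneer→Machine M2 (92 min) — total 168+61+38+92 = 359 min.
Column-greedy (each machine in turn goes to its cheapest remaining job) gives 396 min, worse by 37.
No other one-to-one assignment undercuts 359 min.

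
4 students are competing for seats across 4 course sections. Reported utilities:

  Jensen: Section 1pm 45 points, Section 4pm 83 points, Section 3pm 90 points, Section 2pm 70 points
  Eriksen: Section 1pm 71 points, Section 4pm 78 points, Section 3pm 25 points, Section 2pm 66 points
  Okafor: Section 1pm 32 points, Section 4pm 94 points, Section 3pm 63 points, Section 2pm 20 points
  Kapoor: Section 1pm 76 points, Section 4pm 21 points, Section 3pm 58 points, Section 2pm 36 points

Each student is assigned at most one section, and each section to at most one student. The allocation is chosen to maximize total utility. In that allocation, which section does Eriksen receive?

Eriksen receives Section 2pm.

Optimal: Jensen→Section 3pm (90 points), Eriksen→Section 2pm (66 points), Okafor→Section 4pm (94 points), Kapoor→Section 1pm (76 points) — total 90+66+94+76 = 326 points.
Row-greedy (each student in turn takes its best remaining section) gives 236 points, worse by 90.
No other one-to-one assignment exceeds 326 points.
Eriksen's own top section is Section 4pm (78 points), but forcing Eriksen→Section 4pm and reassigning the rest optimally gives only 287 points — worse by 39.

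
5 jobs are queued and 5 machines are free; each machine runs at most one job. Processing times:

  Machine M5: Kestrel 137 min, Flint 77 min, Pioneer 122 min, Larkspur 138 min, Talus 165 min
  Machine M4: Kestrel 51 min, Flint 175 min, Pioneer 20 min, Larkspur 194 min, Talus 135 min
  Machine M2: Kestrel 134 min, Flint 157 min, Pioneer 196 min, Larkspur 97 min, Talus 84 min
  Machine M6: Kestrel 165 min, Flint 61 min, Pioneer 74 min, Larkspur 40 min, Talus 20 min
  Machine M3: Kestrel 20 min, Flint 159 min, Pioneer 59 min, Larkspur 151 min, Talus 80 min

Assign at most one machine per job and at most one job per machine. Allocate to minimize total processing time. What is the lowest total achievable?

This is the linear assignment problem.
Optimal: Kestrel→Machine M3 (20 min), Flint→Machine M5 (77 min), Pioneer→Machine M4 (20 min), Larkspur→Machine M2 (97 min), Talus→Machine M6 (20 min) — total 20+77+20+97+20 = 234 min.
Row-greedy (each job in turn takes its cheapest remaining machine) gives 363 min, worse by 129.
Next-best assignment: Kestrel→Machine M3, Flint→Machine M5, Pioneer→Machine M4, Larkspur→Machine M6, Talus→Machine M2 = 241 min.
No other one-to-one assignment undercuts 234 min.

Min total: 234 min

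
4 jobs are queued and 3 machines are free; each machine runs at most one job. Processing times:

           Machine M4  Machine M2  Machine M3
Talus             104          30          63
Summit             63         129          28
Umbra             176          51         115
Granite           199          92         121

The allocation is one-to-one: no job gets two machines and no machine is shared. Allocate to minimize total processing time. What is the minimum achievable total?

Min total: 177 min

Optimal: Summit→Machine M4 (63 min), Umbra→Machine M2 (51 min), Talus→Machine M3 (63 min) — total 63+51+63 = 177 min.
Min-entry greedy (repeatedly take the single cheapest remaining cell) gives 234 min, worse by 57.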